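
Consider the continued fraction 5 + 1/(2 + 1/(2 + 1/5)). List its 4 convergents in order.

5/1, 11/2, 27/5, 146/27

Using the convergent recurrence p_i = a_i*p_{i-1} + p_{i-2}, q_i = a_i*q_{i-1} + q_{i-2} with p_{-2}=0, p_{-1}=1, q_{-2}=1, q_{-1}=0:
  i=0: a_0=5, p_0 = 5*1 + 0 = 5, q_0 = 5*0 + 1 = 1.
  i=1: a_1=2, p_1 = 2*5 + 1 = 11, q_1 = 2*1 + 0 = 2.
  i=2: a_2=2, p_2 = 2*11 + 5 = 27, q_2 = 2*2 + 1 = 5.
  i=3: a_3=5, p_3 = 5*27 + 11 = 146, q_3 = 5*5 + 2 = 27.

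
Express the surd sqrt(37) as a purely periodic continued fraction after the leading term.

Write x_i = (sqrt(37) + m_i)/d_i with (m_0, d_0) = (0, 1). a_0 = floor(sqrt(37)) = 6, since 6^2 = 36 <= 37 < 49 = 7^2.
Iterate m_{i+1} = d_i*a_i - m_i, d_{i+1} = (37 - m_{i+1}^2)/d_i, a_{i+1} = floor((a_0 + m_{i+1})/d_{i+1}):
  m_1 = 1*6 - 0 = 6, d_1 = (37 - 6^2)/1 = 1/1 = 1, a_1 = floor((6 + 6)/1) = 12.
  m_2 = 1*12 - 6 = 6, d_2 = (37 - 6^2)/1 = 1/1 = 1: (m_2, d_2) = (m_1, d_1) = (6, 1), so from here the quotient a_1 repeats; the period length is 1.
Hence the expansion of sqrt(37) is a_0 = 6 followed by the repeating block 12 (period 1).

[6; (12)]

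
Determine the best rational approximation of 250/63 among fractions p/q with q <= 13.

Expand x = 250/63 as a continued fraction with the Euclidean algorithm:
  250 = 3*63 + 61, so a_0 = 3.
  63 = 1*61 + 2, so a_1 = 1.
  61 = 30*2 + 1, so a_2 = 30.
  2 = 2*1 + 0, so a_3 = 2.
so x = [3; 1, 30, 2].
Convergents (p_i = a_i*p_{i-1} + p_{i-2}, q_i = a_i*q_{i-1} + q_{i-2} with p_{-2}=0, p_{-1}=1, q_{-2}=1, q_{-1}=0), until the denominator exceeds 13:
  i=0: a_0=3, p_0 = 3*1 + 0 = 3, q_0 = 3*0 + 1 = 1.
  i=1: a_1=1, p_1 = 1*3 + 1 = 4, q_1 = 1*1 + 0 = 1.
  i=2: a_2=30, p_2 = 30*4 + 3 = 123, q_2 = 30*1 + 1 = 31.
q_2 = 31 > 13, so the last convergent with denominator <= 13 is p_1/q_1 = 4/1.
The closest fraction with denominator <= 13 is either p_1/q_1 or the intermediate fraction (k*p_1 + p_0)/(k*q_1 + q_0) with the largest k >= 1 whose denominator stays <= 13; these approach x as k grows, and every other convergent or intermediate fraction in range is farther away.
Largest k: floor((13 - q_0)/q_1) = floor((13 - 1)/1) = 12.
That gives (12*4 + 3)/(12*1 + 1) = 51/13.
Compare the errors: |x - 4/1| = |250*1 - 4*63|/(63*1) = 2/63, and |x - 51/13| = |250*13 - 51*63|/(63*13) = 37/819.
Cross-multiplying, 2*819 = 1638 < 2331 = 37*63, so 2/63 is smaller: the convergent 4/1 is closer to x than 51/13.

4/1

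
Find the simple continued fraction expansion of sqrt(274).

Write x_i = (sqrt(274) + m_i)/d_i with (m_0, d_0) = (0, 1). a_0 = floor(sqrt(274)) = 16, since 16^2 = 256 <= 274 < 289 = 17^2.
Iterate m_{i+1} = d_i*a_i - m_i, d_{i+1} = (274 - m_{i+1}^2)/d_i, a_{i+1} = floor((a_0 + m_{i+1})/d_{i+1}):
  m_1 = 1*16 - 0 = 16, d_1 = (274 - 16^2)/1 = 18/1 = 18, a_1 = floor((16 + 16)/18) = 1.
  m_2 = 18*1 - 16 = 2, d_2 = (274 - 2^2)/18 = 270/18 = 15, a_2 = floor((16 + 2)/15) = 1.
  m_3 = 15*1 - 2 = 13, d_3 = (274 - 13^2)/15 = 105/15 = 7, a_3 = floor((16 + 13)/7) = 4.
  m_4 = 7*4 - 13 = 15, d_4 = (274 - 15^2)/7 = 49/7 = 7, a_4 = floor((16 + 15)/7) = 4.
  m_5 = 7*4 - 15 = 13, d_5 = (274 - 13^2)/7 = 105/7 = 15, a_5 = floor((16 + 13)/15) = 1.
  m_6 = 15*1 - 13 = 2, d_6 = (274 - 2^2)/15 = 270/15 = 18, a_6 = floor((16 + 2)/18) = 1.
  m_7 = 18*1 - 2 = 16, d_7 = (274 - 16^2)/18 = 18/18 = 1, a_7 = floor((16 + 16)/1) = 32.
  m_8 = 1*32 - 16 = 16, d_8 = (274 - 16^2)/1 = 18/1 = 18: (m_8, d_8) = (m_1, d_1) = (16, 18), so from here the quotients repeat a_1, ..., a_7; the period length is 7.
Hence the expansion of sqrt(274) is a_0 = 16 followed by the repeating block 1, 1, 4, 4, 1, 1, 32 (period 7).

[16; (1, 1, 4, 4, 1, 1, 32)]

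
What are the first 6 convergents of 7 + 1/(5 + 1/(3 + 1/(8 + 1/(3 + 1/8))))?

Using the convergent recurrence p_i = a_i*p_{i-1} + p_{i-2}, q_i = a_i*q_{i-1} + q_{i-2} with p_{-2}=0, p_{-1}=1, q_{-2}=1, q_{-1}=0:
  i=0: a_0=7, p_0 = 7*1 + 0 = 7, q_0 = 7*0 + 1 = 1.
  i=1: a_1=5, p_1 = 5*7 + 1 = 36, q_1 = 5*1 + 0 = 5.
  i=2: a_2=3, p_2 = 3*36 + 7 = 115, q_2 = 3*5 + 1 = 16.
  i=3: a_3=8, p_3 = 8*115 + 36 = 956, q_3 = 8*16 + 5 = 133.
  i=4: a_4=3, p_4 = 3*956 + 115 = 2983, q_4 = 3*133 + 16 = 415.
  i=5: a_5=8, p_5 = 8*2983 + 956 = 24820, q_5 = 8*415 + 133 = 3453.

7/1, 36/5, 115/16, 956/133, 2983/415, 24820/3453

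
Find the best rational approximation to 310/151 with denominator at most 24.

39/19

Expand x = 310/151 as a continued fraction with the Euclidean algorithm:
  310 = 2*151 + 8, so a_0 = 2.
  151 = 18*8 + 7, so a_1 = 18.
  8 = 1*7 + 1, so a_2 = 1.
  7 = 7*1 + 0, so a_3 = 7.
so x = [2; 18, 1, 7].
Convergents (p_i = a_i*p_{i-1} + p_{i-2}, q_i = a_i*q_{i-1} + q_{i-2} with p_{-2}=0, p_{-1}=1, q_{-2}=1, q_{-1}=0), until the denominator exceeds 24:
  i=0: a_0=2, p_0 = 2*1 + 0 = 2, q_0 = 2*0 + 1 = 1.
  i=1: a_1=18, p_1 = 18*2 + 1 = 37, q_1 = 18*1 + 0 = 18.
  i=2: a_2=1, p_2 = 1*37 + 2 = 39, q_2 = 1*18 + 1 = 19.
  i=3: a_3=7, p_3 = 7*39 + 37 = 310, q_3 = 7*19 + 18 = 151.
q_3 = 151 > 24, so the last convergent with denominator <= 24 is p_2/q_2 = 39/19.
The closest fraction with denominator <= 24 is either p_2/q_2 or the intermediate fraction (k*p_2 + p_1)/(k*q_2 + q_1) with the largest k >= 1 whose denominator stays <= 24; these approach x as k grows, and every other convergent or intermediate fraction in range is farther away.
Largest k: floor((24 - q_1)/q_2) = floor((24 - 18)/19) = 0.
Since k = 0, no intermediate fraction beyond p_2/q_2 has denominator <= 24, so the convergent 39/19 is the closest (its error is |310*19 - 39*151|/(151*19) = 1/2869).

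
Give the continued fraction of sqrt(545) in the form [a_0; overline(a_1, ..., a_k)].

[23; overline(2, 1, 8, 1, 2, 46)]

Write x_i = (sqrt(545) + m_i)/d_i with (m_0, d_0) = (0, 1). a_0 = floor(sqrt(545)) = 23, since 23^2 = 529 <= 545 < 576 = 24^2.
Iterate m_{i+1} = d_i*a_i - m_i, d_{i+1} = (545 - m_{i+1}^2)/d_i, a_{i+1} = floor((a_0 + m_{i+1})/d_{i+1}):
  m_1 = 1*23 - 0 = 23, d_1 = (545 - 23^2)/1 = 16/1 = 16, a_1 = floor((23 + 23)/16) = 2.
  m_2 = 16*2 - 23 = 9, d_2 = (545 - 9^2)/16 = 464/16 = 29, a_2 = floor((23 + 9)/29) = 1.
  m_3 = 29*1 - 9 = 20, d_3 = (545 - 20^2)/29 = 145/29 = 5, a_3 = floor((23 + 20)/5) = 8.
  m_4 = 5*8 - 20 = 20, d_4 = (545 - 20^2)/5 = 145/5 = 29, a_4 = floor((23 + 20)/29) = 1.
  m_5 = 29*1 - 20 = 9, d_5 = (545 - 9^2)/29 = 464/29 = 16, a_5 = floor((23 + 9)/16) = 2.
  m_6 = 16*2 - 9 = 23, d_6 = (545 - 23^2)/16 = 16/16 = 1, a_6 = floor((23 + 23)/1) = 46.
  m_7 = 1*46 - 23 = 23, d_7 = (545 - 23^2)/1 = 16/1 = 16: (m_7, d_7) = (m_1, d_1) = (23, 16), so from here the quotients repeat a_1, ..., a_6; the period length is 6.
Hence the expansion of sqrt(545) is a_0 = 23 followed by the repeating block 2, 1, 8, 1, 2, 46 (period 6).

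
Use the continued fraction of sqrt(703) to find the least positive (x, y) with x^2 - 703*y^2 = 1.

First expand sqrt(703) as a continued fraction. With x_i = (sqrt(703) + m_i)/d_i and (m_0, d_0) = (0, 1): a_0 = floor(sqrt(703)) = 26, since 26^2 = 676 <= 703 < 729 = 27^2.
Iterate m_{i+1} = d_i*a_i - m_i, d_{i+1} = (703 - m_{i+1}^2)/d_i, a_{i+1} = floor((a_0 + m_{i+1})/d_{i+1}):
  m_1 = 1*26 - 0 = 26, d_1 = (703 - 26^2)/1 = 27/1 = 27, a_1 = floor((26 + 26)/27) = 1.
  m_2 = 27*1 - 26 = 1, d_2 = (703 - 1^2)/27 = 702/27 = 26, a_2 = floor((26 + 1)/26) = 1.
  m_3 = 26*1 - 1 = 25, d_3 = (703 - 25^2)/26 = 78/26 = 3, a_3 = floor((26 + 25)/3) = 17.
  m_4 = 3*17 - 25 = 26, d_4 = (703 - 26^2)/3 = 27/3 = 9, a_4 = floor((26 + 26)/9) = 5.
  m_5 = 9*5 - 26 = 19, d_5 = (703 - 19^2)/9 = 342/9 = 38, a_5 = floor((26 + 19)/38) = 1.
  m_6 = 38*1 - 19 = 19, d_6 = (703 - 19^2)/38 = 342/38 = 9, a_6 = floor((26 + 19)/9) = 5.
  m_7 = 9*5 - 19 = 26, d_7 = (703 - 26^2)/9 = 27/9 = 3, a_7 = floor((26 + 26)/3) = 17.
  m_8 = 3*17 - 26 = 25, d_8 = (703 - 25^2)/3 = 78/3 = 26, a_8 = floor((26 + 25)/26) = 1.
  m_9 = 26*1 - 25 = 1, d_9 = (703 - 1^2)/26 = 702/26 = 27, a_9 = floor((26 + 1)/27) = 1.
  m_10 = 27*1 - 1 = 26, d_10 = (703 - 26^2)/27 = 27/27 = 1, a_10 = floor((26 + 26)/1) = 52.
  m_11 = 1*52 - 26 = 26, d_11 = (703 - 26^2)/1 = 27/1 = 27: (m_11, d_11) = (m_1, d_1) = (26, 27), so from here the quotients repeat a_1, ..., a_10; the period length is 10.
So sqrt(703) = [26; (1, 1, 17, 5, 1, 5, 17, 1, 1, 52)] with period length k = 10.
k is even, so the fundamental solution of x^2 - 703y^2 = 1 is (p_{k-1}, q_{k-1}) = (p_9, q_9); compute convergents through index 9.
Convergents (p_i = a_i*p_{i-1} + p_{i-2}, q_i = a_i*q_{i-1} + q_{i-2} with p_{-2}=0, p_{-1}=1, q_{-2}=1, q_{-1}=0):
  i=0: a_0=26, p_0 = 26*1 + 0 = 26, q_0 = 26*0 + 1 = 1.
  i=1: a_1=1, p_1 = 1*26 + 1 = 27, q_1 = 1*1 + 0 = 1.
  i=2: a_2=1, p_2 = 1*27 + 26 = 53, q_2 = 1*1 + 1 = 2.
  i=3: a_3=17, p_3 = 17*53 + 27 = 928, q_3 = 17*2 + 1 = 35.
  i=4: a_4=5, p_4 = 5*928 + 53 = 4693, q_4 = 5*35 + 2 = 177.
  i=5: a_5=1, p_5 = 1*4693 + 928 = 5621, q_5 = 1*177 + 35 = 212.
  i=6: a_6=5, p_6 = 5*5621 + 4693 = 32798, q_6 = 5*212 + 177 = 1237.
  i=7: a_7=17, p_7 = 17*32798 + 5621 = 563187, q_7 = 17*1237 + 212 = 21241.
  i=8: a_8=1, p_8 = 1*563187 + 32798 = 595985, q_8 = 1*21241 + 1237 = 22478.
  i=9: a_9=1, p_9 = 1*595985 + 563187 = 1159172, q_9 = 1*22478 + 21241 = 43719.
Check: 1159172^2 - 703*43719^2 = 1343679725584 - 1343679725583 = 1, so (x, y) = (1159172, 43719) solves the equation, and by the theorem it is the least positive solution.

(x, y) = (1159172, 43719)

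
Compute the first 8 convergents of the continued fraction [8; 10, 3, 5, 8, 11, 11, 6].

Using the convergent recurrence p_i = a_i*p_{i-1} + p_{i-2}, q_i = a_i*q_{i-1} + q_{i-2} with p_{-2}=0, p_{-1}=1, q_{-2}=1, q_{-1}=0:
  i=0: a_0=8, p_0 = 8*1 + 0 = 8, q_0 = 8*0 + 1 = 1.
  i=1: a_1=10, p_1 = 10*8 + 1 = 81, q_1 = 10*1 + 0 = 10.
  i=2: a_2=3, p_2 = 3*81 + 8 = 251, q_2 = 3*10 + 1 = 31.
  i=3: a_3=5, p_3 = 5*251 + 81 = 1336, q_3 = 5*31 + 10 = 165.
  i=4: a_4=8, p_4 = 8*1336 + 251 = 10939, q_4 = 8*165 + 31 = 1351.
  i=5: a_5=11, p_5 = 11*10939 + 1336 = 121665, q_5 = 11*1351 + 165 = 15026.
  i=6: a_6=11, p_6 = 11*121665 + 10939 = 1349254, q_6 = 11*15026 + 1351 = 166637.
  i=7: a_7=6, p_7 = 6*1349254 + 121665 = 8217189, q_7 = 6*166637 + 15026 = 1014848.

8/1, 81/10, 251/31, 1336/165, 10939/1351, 121665/15026, 1349254/166637, 8217189/1014848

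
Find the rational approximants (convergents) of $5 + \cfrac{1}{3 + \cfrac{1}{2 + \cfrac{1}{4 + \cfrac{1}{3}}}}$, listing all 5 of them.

Using the convergent recurrence p_i = a_i*p_{i-1} + p_{i-2}, q_i = a_i*q_{i-1} + q_{i-2} with p_{-2}=0, p_{-1}=1, q_{-2}=1, q_{-1}=0:
  i=0: a_0=5, p_0 = 5*1 + 0 = 5, q_0 = 5*0 + 1 = 1.
  i=1: a_1=3, p_1 = 3*5 + 1 = 16, q_1 = 3*1 + 0 = 3.
  i=2: a_2=2, p_2 = 2*16 + 5 = 37, q_2 = 2*3 + 1 = 7.
  i=3: a_3=4, p_3 = 4*37 + 16 = 164, q_3 = 4*7 + 3 = 31.
  i=4: a_4=3, p_4 = 3*164 + 37 = 529, q_4 = 3*31 + 7 = 100.

5/1, 16/3, 37/7, 164/31, 529/100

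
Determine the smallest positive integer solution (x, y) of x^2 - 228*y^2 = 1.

(x, y) = (151, 10)

First expand sqrt(228) as a continued fraction. With x_i = (sqrt(228) + m_i)/d_i and (m_0, d_0) = (0, 1): a_0 = floor(sqrt(228)) = 15, since 15^2 = 225 <= 228 < 256 = 16^2.
Iterate m_{i+1} = d_i*a_i - m_i, d_{i+1} = (228 - m_{i+1}^2)/d_i, a_{i+1} = floor((a_0 + m_{i+1})/d_{i+1}):
  m_1 = 1*15 - 0 = 15, d_1 = (228 - 15^2)/1 = 3/1 = 3, a_1 = floor((15 + 15)/3) = 10.
  m_2 = 3*10 - 15 = 15, d_2 = (228 - 15^2)/3 = 3/3 = 1, a_2 = floor((15 + 15)/1) = 30.
  m_3 = 1*30 - 15 = 15, d_3 = (228 - 15^2)/1 = 3/1 = 3: (m_3, d_3) = (m_1, d_1) = (15, 3), so from here the quotients repeat a_1, a_2; the period length is 2.
So sqrt(228) = [15; (10, 30)] with period length k = 2.
k is even, so the fundamental solution of x^2 - 228y^2 = 1 is (p_{k-1}, q_{k-1}) = (p_1, q_1); compute convergents through index 1.
Convergents (p_i = a_i*p_{i-1} + p_{i-2}, q_i = a_i*q_{i-1} + q_{i-2} with p_{-2}=0, p_{-1}=1, q_{-2}=1, q_{-1}=0):
  i=0: a_0=15, p_0 = 15*1 + 0 = 15, q_0 = 15*0 + 1 = 1.
  i=1: a_1=10, p_1 = 10*15 + 1 = 151, q_1 = 10*1 + 0 = 10.
Check: 151^2 - 228*10^2 = 22801 - 22800 = 1, so (x, y) = (151, 10) solves the equation, and by the theorem it is the least positive solution.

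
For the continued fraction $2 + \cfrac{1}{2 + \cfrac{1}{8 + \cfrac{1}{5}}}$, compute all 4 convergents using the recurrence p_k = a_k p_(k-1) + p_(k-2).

Using the convergent recurrence p_i = a_i*p_{i-1} + p_{i-2}, q_i = a_i*q_{i-1} + q_{i-2} with p_{-2}=0, p_{-1}=1, q_{-2}=1, q_{-1}=0:
  i=0: a_0=2, p_0 = 2*1 + 0 = 2, q_0 = 2*0 + 1 = 1.
  i=1: a_1=2, p_1 = 2*2 + 1 = 5, q_1 = 2*1 + 0 = 2.
  i=2: a_2=8, p_2 = 8*5 + 2 = 42, q_2 = 8*2 + 1 = 17.
  i=3: a_3=5, p_3 = 5*42 + 5 = 215, q_3 = 5*17 + 2 = 87.

2/1, 5/2, 42/17, 215/87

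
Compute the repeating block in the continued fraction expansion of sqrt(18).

Write x_i = (sqrt(18) + m_i)/d_i with (m_0, d_0) = (0, 1). a_0 = floor(sqrt(18)) = 4, since 4^2 = 16 <= 18 < 25 = 5^2.
Iterate m_{i+1} = d_i*a_i - m_i, d_{i+1} = (18 - m_{i+1}^2)/d_i, a_{i+1} = floor((a_0 + m_{i+1})/d_{i+1}):
  m_1 = 1*4 - 0 = 4, d_1 = (18 - 4^2)/1 = 2/1 = 2, a_1 = floor((4 + 4)/2) = 4.
  m_2 = 2*4 - 4 = 4, d_2 = (18 - 4^2)/2 = 2/2 = 1, a_2 = floor((4 + 4)/1) = 8.
  m_3 = 1*8 - 4 = 4, d_3 = (18 - 4^2)/1 = 2/1 = 2: (m_3, d_3) = (m_1, d_1) = (4, 2), so from here the quotients repeat a_1, a_2; the period length is 2.
Hence the expansion of sqrt(18) is a_0 = 4 followed by the repeating block 4, 8 (period 2).

[4; (4, 8)]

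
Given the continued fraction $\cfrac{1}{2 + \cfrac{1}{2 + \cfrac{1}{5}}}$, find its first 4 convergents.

0/1, 1/2, 2/5, 11/27

Using the convergent recurrence p_i = a_i*p_{i-1} + p_{i-2}, q_i = a_i*q_{i-1} + q_{i-2} with p_{-2}=0, p_{-1}=1, q_{-2}=1, q_{-1}=0:
  i=0: a_0=0, p_0 = 0*1 + 0 = 0, q_0 = 0*0 + 1 = 1.
  i=1: a_1=2, p_1 = 2*0 + 1 = 1, q_1 = 2*1 + 0 = 2.
  i=2: a_2=2, p_2 = 2*1 + 0 = 2, q_2 = 2*2 + 1 = 5.
  i=3: a_3=5, p_3 = 5*2 + 1 = 11, q_3 = 5*5 + 2 = 27.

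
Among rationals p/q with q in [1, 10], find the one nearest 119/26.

32/7

Expand x = 119/26 as a continued fraction with the Euclidean algorithm:
  119 = 4*26 + 15, so a_0 = 4.
  26 = 1*15 + 11, so a_1 = 1.
  15 = 1*11 + 4, so a_2 = 1.
  11 = 2*4 + 3, so a_3 = 2.
  4 = 1*3 + 1, so a_4 = 1.
  3 = 3*1 + 0, so a_5 = 3.
so x = [4; 1, 1, 2, 1, 3].
Convergents (p_i = a_i*p_{i-1} + p_{i-2}, q_i = a_i*q_{i-1} + q_{i-2} with p_{-2}=0, p_{-1}=1, q_{-2}=1, q_{-1}=0), until the denominator exceeds 10:
  i=0: a_0=4, p_0 = 4*1 + 0 = 4, q_0 = 4*0 + 1 = 1.
  i=1: a_1=1, p_1 = 1*4 + 1 = 5, q_1 = 1*1 + 0 = 1.
  i=2: a_2=1, p_2 = 1*5 + 4 = 9, q_2 = 1*1 + 1 = 2.
  i=3: a_3=2, p_3 = 2*9 + 5 = 23, q_3 = 2*2 + 1 = 5.
  i=4: a_4=1, p_4 = 1*23 + 9 = 32, q_4 = 1*5 + 2 = 7.
  i=5: a_5=3, p_5 = 3*32 + 23 = 119, q_5 = 3*7 + 5 = 26.
q_5 = 26 > 10, so the last convergent with denominator <= 10 is p_4/q_4 = 32/7.
The closest fraction with denominator <= 10 is either p_4/q_4 or the intermediate fraction (k*p_4 + p_3)/(k*q_4 + q_3) with the largest k >= 1 whose denominator stays <= 10; these approach x as k grows, and every other convergent or intermediate fraction in range is farther away.
Largest k: floor((10 - q_3)/q_4) = floor((10 - 5)/7) = 0.
Since k = 0, no intermediate fraction beyond p_4/q_4 has denominator <= 10, so the convergent 32/7 is the closest (its error is |119*7 - 32*26|/(26*7) = 1/182).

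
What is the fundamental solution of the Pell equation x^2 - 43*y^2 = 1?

(x, y) = (3482, 531)

First expand sqrt(43) as a continued fraction. With x_i = (sqrt(43) + m_i)/d_i and (m_0, d_0) = (0, 1): a_0 = floor(sqrt(43)) = 6, since 6^2 = 36 <= 43 < 49 = 7^2.
Iterate m_{i+1} = d_i*a_i - m_i, d_{i+1} = (43 - m_{i+1}^2)/d_i, a_{i+1} = floor((a_0 + m_{i+1})/d_{i+1}):
  m_1 = 1*6 - 0 = 6, d_1 = (43 - 6^2)/1 = 7/1 = 7, a_1 = floor((6 + 6)/7) = 1.
  m_2 = 7*1 - 6 = 1, d_2 = (43 - 1^2)/7 = 42/7 = 6, a_2 = floor((6 + 1)/6) = 1.
  m_3 = 6*1 - 1 = 5, d_3 = (43 - 5^2)/6 = 18/6 = 3, a_3 = floor((6 + 5)/3) = 3.
  m_4 = 3*3 - 5 = 4, d_4 = (43 - 4^2)/3 = 27/3 = 9, a_4 = floor((6 + 4)/9) = 1.
  m_5 = 9*1 - 4 = 5, d_5 = (43 - 5^2)/9 = 18/9 = 2, a_5 = floor((6 + 5)/2) = 5.
  m_6 = 2*5 - 5 = 5, d_6 = (43 - 5^2)/2 = 18/2 = 9, a_6 = floor((6 + 5)/9) = 1.
  m_7 = 9*1 - 5 = 4, d_7 = (43 - 4^2)/9 = 27/9 = 3, a_7 = floor((6 + 4)/3) = 3.
  m_8 = 3*3 - 4 = 5, d_8 = (43 - 5^2)/3 = 18/3 = 6, a_8 = floor((6 + 5)/6) = 1.
  m_9 = 6*1 - 5 = 1, d_9 = (43 - 1^2)/6 = 42/6 = 7, a_9 = floor((6 + 1)/7) = 1.
  m_10 = 7*1 - 1 = 6, d_10 = (43 - 6^2)/7 = 7/7 = 1, a_10 = floor((6 + 6)/1) = 12.
  m_11 = 1*12 - 6 = 6, d_11 = (43 - 6^2)/1 = 7/1 = 7: (m_11, d_11) = (m_1, d_1) = (6, 7), so from here the quotients repeat a_1, ..., a_10; the period length is 10.
So sqrt(43) = [6; (1, 1, 3, 1, 5, 1, 3, 1, 1, 12)] with period length k = 10.
k is even, so the fundamental solution of x^2 - 43y^2 = 1 is (p_{k-1}, q_{k-1}) = (p_9, q_9); compute convergents through index 9.
Convergents (p_i = a_i*p_{i-1} + p_{i-2}, q_i = a_i*q_{i-1} + q_{i-2} with p_{-2}=0, p_{-1}=1, q_{-2}=1, q_{-1}=0):
  i=0: a_0=6, p_0 = 6*1 + 0 = 6, q_0 = 6*0 + 1 = 1.
  i=1: a_1=1, p_1 = 1*6 + 1 = 7, q_1 = 1*1 + 0 = 1.
  i=2: a_2=1, p_2 = 1*7 + 6 = 13, q_2 = 1*1 + 1 = 2.
  i=3: a_3=3, p_3 = 3*13 + 7 = 46, q_3 = 3*2 + 1 = 7.
  i=4: a_4=1, p_4 = 1*46 + 13 = 59, q_4 = 1*7 + 2 = 9.
  i=5: a_5=5, p_5 = 5*59 + 46 = 341, q_5 = 5*9 + 7 = 52.
  i=6: a_6=1, p_6 = 1*341 + 59 = 400, q_6 = 1*52 + 9 = 61.
  i=7: a_7=3, p_7 = 3*400 + 341 = 1541, q_7 = 3*61 + 52 = 235.
  i=8: a_8=1, p_8 = 1*1541 + 400 = 1941, q_8 = 1*235 + 61 = 296.
  i=9: a_9=1, p_9 = 1*1941 + 1541 = 3482, q_9 = 1*296 + 235 = 531.
Check: 3482^2 - 43*531^2 = 12124324 - 12124323 = 1, so (x, y) = (3482, 531) solves the equation, and by the theorem it is the least positive solution.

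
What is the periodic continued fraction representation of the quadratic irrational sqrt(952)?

[30; (1, 5, 1, 6, 1, 5, 1, 60)]

Write x_i = (sqrt(952) + m_i)/d_i with (m_0, d_0) = (0, 1). a_0 = floor(sqrt(952)) = 30, since 30^2 = 900 <= 952 < 961 = 31^2.
Iterate m_{i+1} = d_i*a_i - m_i, d_{i+1} = (952 - m_{i+1}^2)/d_i, a_{i+1} = floor((a_0 + m_{i+1})/d_{i+1}):
  m_1 = 1*30 - 0 = 30, d_1 = (952 - 30^2)/1 = 52/1 = 52, a_1 = floor((30 + 30)/52) = 1.
  m_2 = 52*1 - 30 = 22, d_2 = (952 - 22^2)/52 = 468/52 = 9, a_2 = floor((30 + 22)/9) = 5.
  m_3 = 9*5 - 22 = 23, d_3 = (952 - 23^2)/9 = 423/9 = 47, a_3 = floor((30 + 23)/47) = 1.
  m_4 = 47*1 - 23 = 24, d_4 = (952 - 24^2)/47 = 376/47 = 8, a_4 = floor((30 + 24)/8) = 6.
  m_5 = 8*6 - 24 = 24, d_5 = (952 - 24^2)/8 = 376/8 = 47, a_5 = floor((30 + 24)/47) = 1.
  m_6 = 47*1 - 24 = 23, d_6 = (952 - 23^2)/47 = 423/47 = 9, a_6 = floor((30 + 23)/9) = 5.
  m_7 = 9*5 - 23 = 22, d_7 = (952 - 22^2)/9 = 468/9 = 52, a_7 = floor((30 + 22)/52) = 1.
  m_8 = 52*1 - 22 = 30, d_8 = (952 - 30^2)/52 = 52/52 = 1, a_8 = floor((30 + 30)/1) = 60.
  m_9 = 1*60 - 30 = 30, d_9 = (952 - 30^2)/1 = 52/1 = 52: (m_9, d_9) = (m_1, d_1) = (30, 52), so from here the quotients repeat a_1, ..., a_8; the period length is 8.
Hence the expansion of sqrt(952) is a_0 = 30 followed by the repeating block 1, 5, 1, 6, 1, 5, 1, 60 (period 8).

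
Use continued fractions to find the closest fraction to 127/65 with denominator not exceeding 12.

Expand x = 127/65 as a continued fraction with the Euclidean algorithm:
  127 = 1*65 + 62, so a_0 = 1.
  65 = 1*62 + 3, so a_1 = 1.
  62 = 20*3 + 2, so a_2 = 20.
  3 = 1*2 + 1, so a_3 = 1.
  2 = 2*1 + 0, so a_4 = 2.
so x = [1; 1, 20, 1, 2].
Convergents (p_i = a_i*p_{i-1} + p_{i-2}, q_i = a_i*q_{i-1} + q_{i-2} with p_{-2}=0, p_{-1}=1, q_{-2}=1, q_{-1}=0), until the denominator exceeds 12:
  i=0: a_0=1, p_0 = 1*1 + 0 = 1, q_0 = 1*0 + 1 = 1.
  i=1: a_1=1, p_1 = 1*1 + 1 = 2, q_1 = 1*1 + 0 = 1.
  i=2: a_2=20, p_2 = 20*2 + 1 = 41, q_2 = 20*1 + 1 = 21.
q_2 = 21 > 12, so the last convergent with denominator <= 12 is p_1/q_1 = 2/1.
The closest fraction with denominator <= 12 is either p_1/q_1 or the intermediate fraction (k*p_1 + p_0)/(k*q_1 + q_0) with the largest k >= 1 whose denominator stays <= 12; these approach x as k grows, and every other convergent or intermediate fraction in range is farther away.
Largest k: floor((12 - q_0)/q_1) = floor((12 - 1)/1) = 11.
That gives (11*2 + 1)/(11*1 + 1) = 23/12.
Compare the errors: |x - 2/1| = |127*1 - 2*65|/(65*1) = 3/65, and |x - 23/12| = |127*12 - 23*65|/(65*12) = 29/780.
Cross-multiplying, 29*65 = 1885 < 2340 = 3*780, so 29/780 is smaller: the intermediate fraction 23/12 is closer to x than 2/1.

23/12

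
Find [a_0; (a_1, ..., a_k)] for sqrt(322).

[17; (1, 16, 1, 34)]

Write x_i = (sqrt(322) + m_i)/d_i with (m_0, d_0) = (0, 1). a_0 = floor(sqrt(322)) = 17, since 17^2 = 289 <= 322 < 324 = 18^2.
Iterate m_{i+1} = d_i*a_i - m_i, d_{i+1} = (322 - m_{i+1}^2)/d_i, a_{i+1} = floor((a_0 + m_{i+1})/d_{i+1}):
  m_1 = 1*17 - 0 = 17, d_1 = (322 - 17^2)/1 = 33/1 = 33, a_1 = floor((17 + 17)/33) = 1.
  m_2 = 33*1 - 17 = 16, d_2 = (322 - 16^2)/33 = 66/33 = 2, a_2 = floor((17 + 16)/2) = 16.
  m_3 = 2*16 - 16 = 16, d_3 = (322 - 16^2)/2 = 66/2 = 33, a_3 = floor((17 + 16)/33) = 1.
  m_4 = 33*1 - 16 = 17, d_4 = (322 - 17^2)/33 = 33/33 = 1, a_4 = floor((17 + 17)/1) = 34.
  m_5 = 1*34 - 17 = 17, d_5 = (322 - 17^2)/1 = 33/1 = 33: (m_5, d_5) = (m_1, d_1) = (17, 33), so from here the quotients repeat a_1, ..., a_4; the period length is 4.
Hence the expansion of sqrt(322) is a_0 = 17 followed by the repeating block 1, 16, 1, 34 (period 4).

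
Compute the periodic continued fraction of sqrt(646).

[25; (2, 2, 2, 50)]

Write x_i = (sqrt(646) + m_i)/d_i with (m_0, d_0) = (0, 1). a_0 = floor(sqrt(646)) = 25, since 25^2 = 625 <= 646 < 676 = 26^2.
Iterate m_{i+1} = d_i*a_i - m_i, d_{i+1} = (646 - m_{i+1}^2)/d_i, a_{i+1} = floor((a_0 + m_{i+1})/d_{i+1}):
  m_1 = 1*25 - 0 = 25, d_1 = (646 - 25^2)/1 = 21/1 = 21, a_1 = floor((25 + 25)/21) = 2.
  m_2 = 21*2 - 25 = 17, d_2 = (646 - 17^2)/21 = 357/21 = 17, a_2 = floor((25 + 17)/17) = 2.
  m_3 = 17*2 - 17 = 17, d_3 = (646 - 17^2)/17 = 357/17 = 21, a_3 = floor((25 + 17)/21) = 2.
  m_4 = 21*2 - 17 = 25, d_4 = (646 - 25^2)/21 = 21/21 = 1, a_4 = floor((25 + 25)/1) = 50.
  m_5 = 1*50 - 25 = 25, d_5 = (646 - 25^2)/1 = 21/1 = 21: (m_5, d_5) = (m_1, d_1) = (25, 21), so from here the quotients repeat a_1, ..., a_4; the period length is 4.
Hence the expansion of sqrt(646) is a_0 = 25 followed by the repeating block 2, 2, 2, 50 (period 4).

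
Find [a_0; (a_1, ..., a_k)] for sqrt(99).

Write x_i = (sqrt(99) + m_i)/d_i with (m_0, d_0) = (0, 1). a_0 = floor(sqrt(99)) = 9, since 9^2 = 81 <= 99 < 100 = 10^2.
Iterate m_{i+1} = d_i*a_i - m_i, d_{i+1} = (99 - m_{i+1}^2)/d_i, a_{i+1} = floor((a_0 + m_{i+1})/d_{i+1}):
  m_1 = 1*9 - 0 = 9, d_1 = (99 - 9^2)/1 = 18/1 = 18, a_1 = floor((9 + 9)/18) = 1.
  m_2 = 18*1 - 9 = 9, d_2 = (99 - 9^2)/18 = 18/18 = 1, a_2 = floor((9 + 9)/1) = 18.
  m_3 = 1*18 - 9 = 9, d_3 = (99 - 9^2)/1 = 18/1 = 18: (m_3, d_3) = (m_1, d_1) = (9, 18), so from here the quotients repeat a_1, a_2; the period length is 2.
Hence the expansion of sqrt(99) is a_0 = 9 followed by the repeating block 1, 18 (period 2).

[9; (1, 18)]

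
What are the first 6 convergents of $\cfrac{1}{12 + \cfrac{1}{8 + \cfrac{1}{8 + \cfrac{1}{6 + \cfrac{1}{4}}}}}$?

0/1, 1/12, 8/97, 65/788, 398/4825, 1657/20088

Using the convergent recurrence p_i = a_i*p_{i-1} + p_{i-2}, q_i = a_i*q_{i-1} + q_{i-2} with p_{-2}=0, p_{-1}=1, q_{-2}=1, q_{-1}=0:
  i=0: a_0=0, p_0 = 0*1 + 0 = 0, q_0 = 0*0 + 1 = 1.
  i=1: a_1=12, p_1 = 12*0 + 1 = 1, q_1 = 12*1 + 0 = 12.
  i=2: a_2=8, p_2 = 8*1 + 0 = 8, q_2 = 8*12 + 1 = 97.
  i=3: a_3=8, p_3 = 8*8 + 1 = 65, q_3 = 8*97 + 12 = 788.
  i=4: a_4=6, p_4 = 6*65 + 8 = 398, q_4 = 6*788 + 97 = 4825.
  i=5: a_5=4, p_5 = 4*398 + 65 = 1657, q_5 = 4*4825 + 788 = 20088.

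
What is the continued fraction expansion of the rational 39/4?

[9; 1, 3]

Run the Euclidean algorithm on 39 and 4; the successive quotients are the partial quotients a_0, a_1, ... (each step inverts the fractional part left over by the previous one):
  39 = 9*4 + 3, so a_0 = 9.
  4 = 1*3 + 1, so a_1 = 1.
  3 = 3*1 + 0, so a_2 = 3.
The remainder reaches 0 after 3 divisions, so the expansion has 3 partial quotients, read off in order.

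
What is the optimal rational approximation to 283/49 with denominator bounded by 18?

52/9

Expand x = 283/49 as a continued fraction with the Euclidean algorithm:
  283 = 5*49 + 38, so a_0 = 5.
  49 = 1*38 + 11, so a_1 = 1.
  38 = 3*11 + 5, so a_2 = 3.
  11 = 2*5 + 1, so a_3 = 2.
  5 = 5*1 + 0, so a_4 = 5.
so x = [5; 1, 3, 2, 5].
Convergents (p_i = a_i*p_{i-1} + p_{i-2}, q_i = a_i*q_{i-1} + q_{i-2} with p_{-2}=0, p_{-1}=1, q_{-2}=1, q_{-1}=0), until the denominator exceeds 18:
  i=0: a_0=5, p_0 = 5*1 + 0 = 5, q_0 = 5*0 + 1 = 1.
  i=1: a_1=1, p_1 = 1*5 + 1 = 6, q_1 = 1*1 + 0 = 1.
  i=2: a_2=3, p_2 = 3*6 + 5 = 23, q_2 = 3*1 + 1 = 4.
  i=3: a_3=2, p_3 = 2*23 + 6 = 52, q_3 = 2*4 + 1 = 9.
  i=4: a_4=5, p_4 = 5*52 + 23 = 283, q_4 = 5*9 + 4 = 49.
q_4 = 49 > 18, so the last convergent with denominator <= 18 is p_3/q_3 = 52/9.
The closest fraction with denominator <= 18 is either p_3/q_3 or the intermediate fraction (k*p_3 + p_2)/(k*q_3 + q_2) with the largest k >= 1 whose denominator stays <= 18; these approach x as k grows, and every other convergent or intermediate fraction in range is farther away.
Largest k: floor((18 - q_2)/q_3) = floor((18 - 4)/9) = 1.
That gives (1*52 + 23)/(1*9 + 4) = 75/13.
Compare the errors: |x - 52/9| = |283*9 - 52*49|/(49*9) = 1/441, and |x - 75/13| = |283*13 - 75*49|/(49*13) = 4/637.
Cross-multiplying, 1*637 = 637 < 1764 = 4*441, so 1/441 is smaller: the convergent 52/9 is closer to x than 75/13.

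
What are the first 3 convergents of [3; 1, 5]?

Using the convergent recurrence p_i = a_i*p_{i-1} + p_{i-2}, q_i = a_i*q_{i-1} + q_{i-2} with p_{-2}=0, p_{-1}=1, q_{-2}=1, q_{-1}=0:
  i=0: a_0=3, p_0 = 3*1 + 0 = 3, q_0 = 3*0 + 1 = 1.
  i=1: a_1=1, p_1 = 1*3 + 1 = 4, q_1 = 1*1 + 0 = 1.
  i=2: a_2=5, p_2 = 5*4 + 3 = 23, q_2 = 5*1 + 1 = 6.

3/1, 4/1, 23/6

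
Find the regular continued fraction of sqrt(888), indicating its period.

Write x_i = (sqrt(888) + m_i)/d_i with (m_0, d_0) = (0, 1). a_0 = floor(sqrt(888)) = 29, since 29^2 = 841 <= 888 < 900 = 30^2.
Iterate m_{i+1} = d_i*a_i - m_i, d_{i+1} = (888 - m_{i+1}^2)/d_i, a_{i+1} = floor((a_0 + m_{i+1})/d_{i+1}):
  m_1 = 1*29 - 0 = 29, d_1 = (888 - 29^2)/1 = 47/1 = 47, a_1 = floor((29 + 29)/47) = 1.
  m_2 = 47*1 - 29 = 18, d_2 = (888 - 18^2)/47 = 564/47 = 12, a_2 = floor((29 + 18)/12) = 3.
  m_3 = 12*3 - 18 = 18, d_3 = (888 - 18^2)/12 = 564/12 = 47, a_3 = floor((29 + 18)/47) = 1.
  m_4 = 47*1 - 18 = 29, d_4 = (888 - 29^2)/47 = 47/47 = 1, a_4 = floor((29 + 29)/1) = 58.
  m_5 = 1*58 - 29 = 29, d_5 = (888 - 29^2)/1 = 47/1 = 47: (m_5, d_5) = (m_1, d_1) = (29, 47), so from here the quotients repeat a_1, ..., a_4; the period length is 4.
Hence the expansion of sqrt(888) is a_0 = 29 followed by the repeating block 1, 3, 1, 58 (period 4).

[29; (1, 3, 1, 58)]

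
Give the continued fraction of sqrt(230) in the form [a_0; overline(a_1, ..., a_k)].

Write x_i = (sqrt(230) + m_i)/d_i with (m_0, d_0) = (0, 1). a_0 = floor(sqrt(230)) = 15, since 15^2 = 225 <= 230 < 256 = 16^2.
Iterate m_{i+1} = d_i*a_i - m_i, d_{i+1} = (230 - m_{i+1}^2)/d_i, a_{i+1} = floor((a_0 + m_{i+1})/d_{i+1}):
  m_1 = 1*15 - 0 = 15, d_1 = (230 - 15^2)/1 = 5/1 = 5, a_1 = floor((15 + 15)/5) = 6.
  m_2 = 5*6 - 15 = 15, d_2 = (230 - 15^2)/5 = 5/5 = 1, a_2 = floor((15 + 15)/1) = 30.
  m_3 = 1*30 - 15 = 15, d_3 = (230 - 15^2)/1 = 5/1 = 5: (m_3, d_3) = (m_1, d_1) = (15, 5), so from here the quotients repeat a_1, a_2; the period length is 2.
Hence the expansion of sqrt(230) is a_0 = 15 followed by the repeating block 6, 30 (period 2).

[15; overline(6, 30)]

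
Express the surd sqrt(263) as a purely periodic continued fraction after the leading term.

Write x_i = (sqrt(263) + m_i)/d_i with (m_0, d_0) = (0, 1). a_0 = floor(sqrt(263)) = 16, since 16^2 = 256 <= 263 < 289 = 17^2.
Iterate m_{i+1} = d_i*a_i - m_i, d_{i+1} = (263 - m_{i+1}^2)/d_i, a_{i+1} = floor((a_0 + m_{i+1})/d_{i+1}):
  m_1 = 1*16 - 0 = 16, d_1 = (263 - 16^2)/1 = 7/1 = 7, a_1 = floor((16 + 16)/7) = 4.
  m_2 = 7*4 - 16 = 12, d_2 = (263 - 12^2)/7 = 119/7 = 17, a_2 = floor((16 + 12)/17) = 1.
  m_3 = 17*1 - 12 = 5, d_3 = (263 - 5^2)/17 = 238/17 = 14, a_3 = floor((16 + 5)/14) = 1.
  m_4 = 14*1 - 5 = 9, d_4 = (263 - 9^2)/14 = 182/14 = 13, a_4 = floor((16 + 9)/13) = 1.
  m_5 = 13*1 - 9 = 4, d_5 = (263 - 4^2)/13 = 247/13 = 19, a_5 = floor((16 + 4)/19) = 1.
  m_6 = 19*1 - 4 = 15, d_6 = (263 - 15^2)/19 = 38/19 = 2, a_6 = floor((16 + 15)/2) = 15.
  m_7 = 2*15 - 15 = 15, d_7 = (263 - 15^2)/2 = 38/2 = 19, a_7 = floor((16 + 15)/19) = 1.
  m_8 = 19*1 - 15 = 4, d_8 = (263 - 4^2)/19 = 247/19 = 13, a_8 = floor((16 + 4)/13) = 1.
  m_9 = 13*1 - 4 = 9, d_9 = (263 - 9^2)/13 = 182/13 = 14, a_9 = floor((16 + 9)/14) = 1.
  m_10 = 14*1 - 9 = 5, d_10 = (263 - 5^2)/14 = 238/14 = 17, a_10 = floor((16 + 5)/17) = 1.
  m_11 = 17*1 - 5 = 12, d_11 = (263 - 12^2)/17 = 119/17 = 7, a_11 = floor((16 + 12)/7) = 4.
  m_12 = 7*4 - 12 = 16, d_12 = (263 - 16^2)/7 = 7/7 = 1, a_12 = floor((16 + 16)/1) = 32.
  m_13 = 1*32 - 16 = 16, d_13 = (263 - 16^2)/1 = 7/1 = 7: (m_13, d_13) = (m_1, d_1) = (16, 7), so from here the quotients repeat a_1, ..., a_12; the period length is 12.
Hence the expansion of sqrt(263) is a_0 = 16 followed by the repeating block 4, 1, 1, 1, 1, 15, 1, 1, 1, 1, 4, 32 (period 12).

[16; (4, 1, 1, 1, 1, 15, 1, 1, 1, 1, 4, 32)]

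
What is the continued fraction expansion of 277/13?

Run the Euclidean algorithm on 277 and 13; the successive quotients are the partial quotients a_0, a_1, ... (each step inverts the fractional part left over by the previous one):
  277 = 21*13 + 4, so a_0 = 21.
  13 = 3*4 + 1, so a_1 = 3.
  4 = 4*1 + 0, so a_2 = 4.
The remainder reaches 0 after 3 divisions, so the expansion has 3 partial quotients, read off in order.

[21; 3, 4]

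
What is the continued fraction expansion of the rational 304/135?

Run the Euclidean algorithm on 304 and 135; the successive quotients are the partial quotients a_0, a_1, ... (each step inverts the fractional part left over by the previous one):
  304 = 2*135 + 34, so a_0 = 2.
  135 = 3*34 + 33, so a_1 = 3.
  34 = 1*33 + 1, so a_2 = 1.
  33 = 33*1 + 0, so a_3 = 33.
The remainder reaches 0 after 4 divisions, so the expansion has 4 partial quotients, read off in order.

[2; 3, 1, 33]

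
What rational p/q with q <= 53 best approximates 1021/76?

Expand x = 1021/76 as a continued fraction with the Euclidean algorithm:
  1021 = 13*76 + 33, so a_0 = 13.
  76 = 2*33 + 10, so a_1 = 2.
  33 = 3*10 + 3, so a_2 = 3.
  10 = 3*3 + 1, so a_3 = 3.
  3 = 3*1 + 0, so a_4 = 3.
so x = [13; 2, 3, 3, 3].
Convergents (p_i = a_i*p_{i-1} + p_{i-2}, q_i = a_i*q_{i-1} + q_{i-2} with p_{-2}=0, p_{-1}=1, q_{-2}=1, q_{-1}=0), until the denominator exceeds 53:
  i=0: a_0=13, p_0 = 13*1 + 0 = 13, q_0 = 13*0 + 1 = 1.
  i=1: a_1=2, p_1 = 2*13 + 1 = 27, q_1 = 2*1 + 0 = 2.
  i=2: a_2=3, p_2 = 3*27 + 13 = 94, q_2 = 3*2 + 1 = 7.
  i=3: a_3=3, p_3 = 3*94 + 27 = 309, q_3 = 3*7 + 2 = 23.
  i=4: a_4=3, p_4 = 3*309 + 94 = 1021, q_4 = 3*23 + 7 = 76.
q_4 = 76 > 53, so the last convergent with denominator <= 53 is p_3/q_3 = 309/23.
The closest fraction with denominator <= 53 is either p_3/q_3 or the intermediate fraction (k*p_3 + p_2)/(k*q_3 + q_2) with the largest k >= 1 whose denominator stays <= 53; these approach x as k grows, and every other convergent or intermediate fraction in range is farther away.
Largest k: floor((53 - q_2)/q_3) = floor((53 - 7)/23) = 2.
That gives (2*309 + 94)/(2*23 + 7) = 712/53.
Compare the errors: |x - 309/23| = |1021*23 - 309*76|/(76*23) = 1/1748, and |x - 712/53| = |1021*53 - 712*76|/(76*53) = 1/4028.
Cross-multiplying, 1*1748 = 1748 < 4028 = 1*4028, so 1/4028 is smaller: the intermediate fraction 712/53 is closer to x than 309/23.

712/53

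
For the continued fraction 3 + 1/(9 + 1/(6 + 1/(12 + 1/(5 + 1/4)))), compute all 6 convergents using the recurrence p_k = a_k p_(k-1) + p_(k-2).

Using the convergent recurrence p_i = a_i*p_{i-1} + p_{i-2}, q_i = a_i*q_{i-1} + q_{i-2} with p_{-2}=0, p_{-1}=1, q_{-2}=1, q_{-1}=0:
  i=0: a_0=3, p_0 = 3*1 + 0 = 3, q_0 = 3*0 + 1 = 1.
  i=1: a_1=9, p_1 = 9*3 + 1 = 28, q_1 = 9*1 + 0 = 9.
  i=2: a_2=6, p_2 = 6*28 + 3 = 171, q_2 = 6*9 + 1 = 55.
  i=3: a_3=12, p_3 = 12*171 + 28 = 2080, q_3 = 12*55 + 9 = 669.
  i=4: a_4=5, p_4 = 5*2080 + 171 = 10571, q_4 = 5*669 + 55 = 3400.
  i=5: a_5=4, p_5 = 4*10571 + 2080 = 44364, q_5 = 4*3400 + 669 = 14269.

3/1, 28/9, 171/55, 2080/669, 10571/3400, 44364/14269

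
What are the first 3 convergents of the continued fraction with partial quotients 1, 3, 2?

Using the convergent recurrence p_i = a_i*p_{i-1} + p_{i-2}, q_i = a_i*q_{i-1} + q_{i-2} with p_{-2}=0, p_{-1}=1, q_{-2}=1, q_{-1}=0:
  i=0: a_0=1, p_0 = 1*1 + 0 = 1, q_0 = 1*0 + 1 = 1.
  i=1: a_1=3, p_1 = 3*1 + 1 = 4, q_1 = 3*1 + 0 = 3.
  i=2: a_2=2, p_2 = 2*4 + 1 = 9, q_2 = 2*3 + 1 = 7.

1/1, 4/3, 9/7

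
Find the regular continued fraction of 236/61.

[3; 1, 6, 1, 1, 1, 2]

Run the Euclidean algorithm on 236 and 61; the successive quotients are the partial quotients a_0, a_1, ... (each step inverts the fractional part left over by the previous one):
  236 = 3*61 + 53, so a_0 = 3.
  61 = 1*53 + 8, so a_1 = 1.
  53 = 6*8 + 5, so a_2 = 6.
  8 = 1*5 + 3, so a_3 = 1.
  5 = 1*3 + 2, so a_4 = 1.
  3 = 1*2 + 1, so a_5 = 1.
  2 = 2*1 + 0, so a_6 = 2.
The remainder reaches 0 after 7 divisions, so the expansion has 7 partial quotients, read off in order.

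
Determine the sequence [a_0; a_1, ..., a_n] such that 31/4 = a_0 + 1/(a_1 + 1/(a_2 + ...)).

[7; 1, 3]

Run the Euclidean algorithm on 31 and 4; the successive quotients are the partial quotients a_0, a_1, ... (each step inverts the fractional part left over by the previous one):
  31 = 7*4 + 3, so a_0 = 7.
  4 = 1*3 + 1, so a_1 = 1.
  3 = 3*1 + 0, so a_2 = 3.
The remainder reaches 0 after 3 divisions, so the expansion has 3 partial quotients, read off in order.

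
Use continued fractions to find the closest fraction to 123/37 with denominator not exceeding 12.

10/3

Expand x = 123/37 as a continued fraction with the Euclidean algorithm:
  123 = 3*37 + 12, so a_0 = 3.
  37 = 3*12 + 1, so a_1 = 3.
  12 = 12*1 + 0, so a_2 = 12.
so x = [3; 3, 12].
Convergents (p_i = a_i*p_{i-1} + p_{i-2}, q_i = a_i*q_{i-1} + q_{i-2} with p_{-2}=0, p_{-1}=1, q_{-2}=1, q_{-1}=0), until the denominator exceeds 12:
  i=0: a_0=3, p_0 = 3*1 + 0 = 3, q_0 = 3*0 + 1 = 1.
  i=1: a_1=3, p_1 = 3*3 + 1 = 10, q_1 = 3*1 + 0 = 3.
  i=2: a_2=12, p_2 = 12*10 + 3 = 123, q_2 = 12*3 + 1 = 37.
q_2 = 37 > 12, so the last convergent with denominator <= 12 is p_1/q_1 = 10/3.
The closest fraction with denominator <= 12 is either p_1/q_1 or the intermediate fraction (k*p_1 + p_0)/(k*q_1 + q_0) with the largest k >= 1 whose denominator stays <= 12; these approach x as k grows, and every other convergent or intermediate fraction in range is farther away.
Largest k: floor((12 - q_0)/q_1) = floor((12 - 1)/3) = 3.
That gives (3*10 + 3)/(3*3 + 1) = 33/10.
Compare the errors: |x - 10/3| = |123*3 - 10*37|/(37*3) = 1/111, and |x - 33/10| = |123*10 - 33*37|/(37*10) = 9/370.
Cross-multiplying, 1*370 = 370 < 999 = 9*111, so 1/111 is smaller: the convergent 10/3 is closer to x than 33/10.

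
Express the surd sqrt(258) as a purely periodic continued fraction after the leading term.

[16; (16, 32)]

Write x_i = (sqrt(258) + m_i)/d_i with (m_0, d_0) = (0, 1). a_0 = floor(sqrt(258)) = 16, since 16^2 = 256 <= 258 < 289 = 17^2.
Iterate m_{i+1} = d_i*a_i - m_i, d_{i+1} = (258 - m_{i+1}^2)/d_i, a_{i+1} = floor((a_0 + m_{i+1})/d_{i+1}):
  m_1 = 1*16 - 0 = 16, d_1 = (258 - 16^2)/1 = 2/1 = 2, a_1 = floor((16 + 16)/2) = 16.
  m_2 = 2*16 - 16 = 16, d_2 = (258 - 16^2)/2 = 2/2 = 1, a_2 = floor((16 + 16)/1) = 32.
  m_3 = 1*32 - 16 = 16, d_3 = (258 - 16^2)/1 = 2/1 = 2: (m_3, d_3) = (m_1, d_1) = (16, 2), so from here the quotients repeat a_1, a_2; the period length is 2.
Hence the expansion of sqrt(258) is a_0 = 16 followed by the repeating block 16, 32 (period 2).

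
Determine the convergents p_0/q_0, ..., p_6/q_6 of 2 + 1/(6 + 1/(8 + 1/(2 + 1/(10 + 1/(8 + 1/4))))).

Using the convergent recurrence p_i = a_i*p_{i-1} + p_{i-2}, q_i = a_i*q_{i-1} + q_{i-2} with p_{-2}=0, p_{-1}=1, q_{-2}=1, q_{-1}=0:
  i=0: a_0=2, p_0 = 2*1 + 0 = 2, q_0 = 2*0 + 1 = 1.
  i=1: a_1=6, p_1 = 6*2 + 1 = 13, q_1 = 6*1 + 0 = 6.
  i=2: a_2=8, p_2 = 8*13 + 2 = 106, q_2 = 8*6 + 1 = 49.
  i=3: a_3=2, p_3 = 2*106 + 13 = 225, q_3 = 2*49 + 6 = 104.
  i=4: a_4=10, p_4 = 10*225 + 106 = 2356, q_4 = 10*104 + 49 = 1089.
  i=5: a_5=8, p_5 = 8*2356 + 225 = 19073, q_5 = 8*1089 + 104 = 8816.
  i=6: a_6=4, p_6 = 4*19073 + 2356 = 78648, q_6 = 4*8816 + 1089 = 36353.

2/1, 13/6, 106/49, 225/104, 2356/1089, 19073/8816, 78648/36353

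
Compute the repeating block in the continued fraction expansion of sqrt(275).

Write x_i = (sqrt(275) + m_i)/d_i with (m_0, d_0) = (0, 1). a_0 = floor(sqrt(275)) = 16, since 16^2 = 256 <= 275 < 289 = 17^2.
Iterate m_{i+1} = d_i*a_i - m_i, d_{i+1} = (275 - m_{i+1}^2)/d_i, a_{i+1} = floor((a_0 + m_{i+1})/d_{i+1}):
  m_1 = 1*16 - 0 = 16, d_1 = (275 - 16^2)/1 = 19/1 = 19, a_1 = floor((16 + 16)/19) = 1.
  m_2 = 19*1 - 16 = 3, d_2 = (275 - 3^2)/19 = 266/19 = 14, a_2 = floor((16 + 3)/14) = 1.
  m_3 = 14*1 - 3 = 11, d_3 = (275 - 11^2)/14 = 154/14 = 11, a_3 = floor((16 + 11)/11) = 2.
  m_4 = 11*2 - 11 = 11, d_4 = (275 - 11^2)/11 = 154/11 = 14, a_4 = floor((16 + 11)/14) = 1.
  m_5 = 14*1 - 11 = 3, d_5 = (275 - 3^2)/14 = 266/14 = 19, a_5 = floor((16 + 3)/19) = 1.
  m_6 = 19*1 - 3 = 16, d_6 = (275 - 16^2)/19 = 19/19 = 1, a_6 = floor((16 + 16)/1) = 32.
  m_7 = 1*32 - 16 = 16, d_7 = (275 - 16^2)/1 = 19/1 = 19: (m_7, d_7) = (m_1, d_1) = (16, 19), so from here the quotients repeat a_1, ..., a_6; the period length is 6.
Hence the expansion of sqrt(275) is a_0 = 16 followed by the repeating block 1, 1, 2, 1, 1, 32 (period 6).

[16; (1, 1, 2, 1, 1, 32)]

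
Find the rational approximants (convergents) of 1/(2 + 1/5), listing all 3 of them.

0/1, 1/2, 5/11

Using the convergent recurrence p_i = a_i*p_{i-1} + p_{i-2}, q_i = a_i*q_{i-1} + q_{i-2} with p_{-2}=0, p_{-1}=1, q_{-2}=1, q_{-1}=0:
  i=0: a_0=0, p_0 = 0*1 + 0 = 0, q_0 = 0*0 + 1 = 1.
  i=1: a_1=2, p_1 = 2*0 + 1 = 1, q_1 = 2*1 + 0 = 2.
  i=2: a_2=5, p_2 = 5*1 + 0 = 5, q_2 = 5*2 + 1 = 11.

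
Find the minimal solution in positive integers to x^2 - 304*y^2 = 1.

First expand sqrt(304) as a continued fraction. With x_i = (sqrt(304) + m_i)/d_i and (m_0, d_0) = (0, 1): a_0 = floor(sqrt(304)) = 17, since 17^2 = 289 <= 304 < 324 = 18^2.
Iterate m_{i+1} = d_i*a_i - m_i, d_{i+1} = (304 - m_{i+1}^2)/d_i, a_{i+1} = floor((a_0 + m_{i+1})/d_{i+1}):
  m_1 = 1*17 - 0 = 17, d_1 = (304 - 17^2)/1 = 15/1 = 15, a_1 = floor((17 + 17)/15) = 2.
  m_2 = 15*2 - 17 = 13, d_2 = (304 - 13^2)/15 = 135/15 = 9, a_2 = floor((17 + 13)/9) = 3.
  m_3 = 9*3 - 13 = 14, d_3 = (304 - 14^2)/9 = 108/9 = 12, a_3 = floor((17 + 14)/12) = 2.
  m_4 = 12*2 - 14 = 10, d_4 = (304 - 10^2)/12 = 204/12 = 17, a_4 = floor((17 + 10)/17) = 1.
  m_5 = 17*1 - 10 = 7, d_5 = (304 - 7^2)/17 = 255/17 = 15, a_5 = floor((17 + 7)/15) = 1.
  m_6 = 15*1 - 7 = 8, d_6 = (304 - 8^2)/15 = 240/15 = 16, a_6 = floor((17 + 8)/16) = 1.
  m_7 = 16*1 - 8 = 8, d_7 = (304 - 8^2)/16 = 240/16 = 15, a_7 = floor((17 + 8)/15) = 1.
  m_8 = 15*1 - 8 = 7, d_8 = (304 - 7^2)/15 = 255/15 = 17, a_8 = floor((17 + 7)/17) = 1.
  m_9 = 17*1 - 7 = 10, d_9 = (304 - 10^2)/17 = 204/17 = 12, a_9 = floor((17 + 10)/12) = 2.
  m_10 = 12*2 - 10 = 14, d_10 = (304 - 14^2)/12 = 108/12 = 9, a_10 = floor((17 + 14)/9) = 3.
  m_11 = 9*3 - 14 = 13, d_11 = (304 - 13^2)/9 = 135/9 = 15, a_11 = floor((17 + 13)/15) = 2.
  m_12 = 15*2 - 13 = 17, d_12 = (304 - 17^2)/15 = 15/15 = 1, a_12 = floor((17 + 17)/1) = 34.
  m_13 = 1*34 - 17 = 17, d_13 = (304 - 17^2)/1 = 15/1 = 15: (m_13, d_13) = (m_1, d_1) = (17, 15), so from here the quotients repeat a_1, ..., a_12; the period length is 12.
So sqrt(304) = [17; (2, 3, 2, 1, 1, 1, 1, 1, 2, 3, 2, 34)] with period length k = 12.
k is even, so the fundamental solution of x^2 - 304y^2 = 1 is (p_{k-1}, q_{k-1}) = (p_11, q_11); compute convergents through index 11.
Convergents (p_i = a_i*p_{i-1} + p_{i-2}, q_i = a_i*q_{i-1} + q_{i-2} with p_{-2}=0, p_{-1}=1, q_{-2}=1, q_{-1}=0):
  i=0: a_0=17, p_0 = 17*1 + 0 = 17, q_0 = 17*0 + 1 = 1.
  i=1: a_1=2, p_1 = 2*17 + 1 = 35, q_1 = 2*1 + 0 = 2.
  i=2: a_2=3, p_2 = 3*35 + 17 = 122, q_2 = 3*2 + 1 = 7.
  i=3: a_3=2, p_3 = 2*122 + 35 = 279, q_3 = 2*7 + 2 = 16.
  i=4: a_4=1, p_4 = 1*279 + 122 = 401, q_4 = 1*16 + 7 = 23.
  i=5: a_5=1, p_5 = 1*401 + 279 = 680, q_5 = 1*23 + 16 = 39.
  i=6: a_6=1, p_6 = 1*680 + 401 = 1081, q_6 = 1*39 + 23 = 62.
  i=7: a_7=1, p_7 = 1*1081 + 680 = 1761, q_7 = 1*62 + 39 = 101.
  i=8: a_8=1, p_8 = 1*1761 + 1081 = 2842, q_8 = 1*101 + 62 = 163.
  i=9: a_9=2, p_9 = 2*2842 + 1761 = 7445, q_9 = 2*163 + 101 = 427.
  i=10: a_10=3, p_10 = 3*7445 + 2842 = 25177, q_10 = 3*427 + 163 = 1444.
  i=11: a_11=2, p_11 = 2*25177 + 7445 = 57799, q_11 = 2*1444 + 427 = 3315.
Check: 57799^2 - 304*3315^2 = 3340724401 - 3340724400 = 1, so (x, y) = (57799, 3315) solves the equation, and by the theorem it is the least positive solution.

(x, y) = (57799, 3315)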